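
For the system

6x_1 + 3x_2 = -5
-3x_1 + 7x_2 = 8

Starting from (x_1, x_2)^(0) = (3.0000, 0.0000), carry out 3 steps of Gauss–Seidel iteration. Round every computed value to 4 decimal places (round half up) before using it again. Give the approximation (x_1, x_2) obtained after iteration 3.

Iteration 1:
  x_1 = (-5 - (3)·0.0000) / (6) = -0.8333
  x_2 = (8 - (-3)·-0.8333) / (7) = 0.7857
Iteration 2:
  x_1 = (-5 - (3)·0.7857) / (6) = -1.2262
  x_2 = (8 - (-3)·-1.2262) / (7) = 0.6173
Iteration 3:
  x_1 = (-5 - (3)·0.6173) / (6) = -1.1420
  x_2 = (8 - (-3)·-1.1420) / (7) = 0.6534

(-1.1420, 0.6534)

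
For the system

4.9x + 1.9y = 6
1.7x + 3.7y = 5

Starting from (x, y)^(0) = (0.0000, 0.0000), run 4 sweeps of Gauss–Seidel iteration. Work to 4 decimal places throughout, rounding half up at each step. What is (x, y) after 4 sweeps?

(0.8545, 0.9587)

Iteration 1:
  x = (6 - (1.9)·0.0000) / (4.9) = 1.2245
  y = (5 - (1.7)·1.2245) / (3.7) = 0.7887
Iteration 2:
  x = (6 - (1.9)·0.7887) / (4.9) = 0.9187
  y = (5 - (1.7)·0.9187) / (3.7) = 0.9292
Iteration 3:
  x = (6 - (1.9)·0.9292) / (4.9) = 0.8642
  y = (5 - (1.7)·0.8642) / (3.7) = 0.9543
Iteration 4:
  x = (6 - (1.9)·0.9543) / (4.9) = 0.8545
  y = (5 - (1.7)·0.8545) / (3.7) = 0.9587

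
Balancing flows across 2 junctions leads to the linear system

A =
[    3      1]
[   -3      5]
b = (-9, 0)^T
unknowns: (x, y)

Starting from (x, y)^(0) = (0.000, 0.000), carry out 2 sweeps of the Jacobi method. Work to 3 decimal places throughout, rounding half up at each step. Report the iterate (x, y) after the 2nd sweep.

(-3.000, -1.800)

Iteration 1:
  x = (-9 - (1)·0.000) / (3) = -3.000
  y = (0 - (-3)·0.000) / (5) = 0.000
Iteration 2:
  x = (-9 - (1)·0.000) / (3) = -3.000
  y = (0 - (-3)·-3.000) / (5) = -1.800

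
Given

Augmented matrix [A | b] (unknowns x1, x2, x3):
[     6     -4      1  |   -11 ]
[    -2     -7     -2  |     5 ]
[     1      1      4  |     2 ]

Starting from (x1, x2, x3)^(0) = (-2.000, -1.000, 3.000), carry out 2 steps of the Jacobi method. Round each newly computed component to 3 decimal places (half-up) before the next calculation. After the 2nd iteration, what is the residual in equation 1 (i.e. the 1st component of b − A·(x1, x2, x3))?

Iteration 1:
  x1 = (-11 - (-4)·-1.000 - (1)·3.000) / (6) = -3.000
  x2 = (5 - (-2)·-2.000 - (-2)·3.000) / (-7) = -1.000
  x3 = (2 - (1)·-2.000 - (1)·-1.000) / (4) = 1.250
Iteration 2:
  x1 = (-11 - (-4)·-1.000 - (1)·1.250) / (6) = -2.708
  x2 = (5 - (-2)·-3.000 - (-2)·1.250) / (-7) = -0.214
  x3 = (2 - (1)·-3.000 - (1)·-1.000) / (4) = 1.500
Residual b − A·x = (2.892, 1.086, -1.078)

2.892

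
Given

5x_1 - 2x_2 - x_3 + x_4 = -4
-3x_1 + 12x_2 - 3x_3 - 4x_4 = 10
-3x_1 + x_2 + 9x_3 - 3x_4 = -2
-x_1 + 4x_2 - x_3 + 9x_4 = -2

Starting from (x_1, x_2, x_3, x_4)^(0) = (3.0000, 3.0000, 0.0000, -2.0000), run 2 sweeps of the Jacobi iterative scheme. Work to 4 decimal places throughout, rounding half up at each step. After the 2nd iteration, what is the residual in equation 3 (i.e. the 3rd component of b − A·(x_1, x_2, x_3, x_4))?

-0.7833

Iteration 1:
  x_1 = (-4 - (-2)·3.0000 - (-1)·0.0000 - (1)·-2.0000) / (5) = 0.8000
  x_2 = (10 - (-3)·3.0000 - (-3)·0.0000 - (-4)·-2.0000) / (12) = 0.9167
  x_3 = (-2 - (-3)·3.0000 - (1)·3.0000 - (-3)·-2.0000) / (9) = -0.2222
  x_4 = (-2 - (-1)·3.0000 - (4)·3.0000 - (-1)·0.0000) / (9) = -1.2222
Iteration 2:
  x_1 = (-4 - (-2)·0.9167 - (-1)·-0.2222 - (1)·-1.2222) / (5) = -0.2333
  x_2 = (10 - (-3)·0.8000 - (-3)·-0.2222 - (-4)·-1.2222) / (12) = 0.5704
  x_3 = (-2 - (-3)·0.8000 - (1)·0.9167 - (-3)·-1.2222) / (9) = -0.4648
  x_4 = (-2 - (-1)·0.8000 - (4)·0.9167 - (-1)·-0.2222) / (9) = -0.5654
Residual b − A·x = (-1.5921, -1.2007, -0.7833, 0.1089)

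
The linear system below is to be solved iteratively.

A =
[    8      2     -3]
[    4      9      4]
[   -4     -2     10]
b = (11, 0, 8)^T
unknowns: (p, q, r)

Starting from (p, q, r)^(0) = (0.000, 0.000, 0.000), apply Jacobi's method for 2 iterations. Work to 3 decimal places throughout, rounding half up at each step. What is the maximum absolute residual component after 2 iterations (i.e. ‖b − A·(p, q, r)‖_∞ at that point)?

Iteration 1:
  p = (11 - (2)·0.000 - (-3)·0.000) / (8) = 1.375
  q = (0 - (4)·0.000 - (4)·0.000) / (9) = 0.000
  r = (8 - (-4)·0.000 - (-2)·0.000) / (10) = 0.800
Iteration 2:
  p = (11 - (2)·0.000 - (-3)·0.800) / (8) = 1.675
  q = (0 - (4)·1.375 - (4)·0.800) / (9) = -0.967
  r = (8 - (-4)·1.375 - (-2)·0.000) / (10) = 1.350
Residual b − A·x = (3.584, -3.397, -0.734); ∞-norm = 3.584

3.584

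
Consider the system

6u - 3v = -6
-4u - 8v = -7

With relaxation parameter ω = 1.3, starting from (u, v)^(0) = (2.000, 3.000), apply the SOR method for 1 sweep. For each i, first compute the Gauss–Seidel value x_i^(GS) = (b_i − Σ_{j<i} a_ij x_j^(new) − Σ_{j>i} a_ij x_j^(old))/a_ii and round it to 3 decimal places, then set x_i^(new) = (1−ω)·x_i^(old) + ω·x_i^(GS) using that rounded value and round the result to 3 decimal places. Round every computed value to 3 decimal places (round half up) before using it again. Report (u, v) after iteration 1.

Iteration 1:
  u: GS value = (-6 - (-3)·3.000) / (6) = 0.500;  u ← (1−ω)·2.000 + ω·0.500 = 0.050
  v: GS value = (-7 - (-4)·0.050) / (-8) = 0.850;  v ← (1−ω)·3.000 + ω·0.850 = 0.205

(0.050, 0.205)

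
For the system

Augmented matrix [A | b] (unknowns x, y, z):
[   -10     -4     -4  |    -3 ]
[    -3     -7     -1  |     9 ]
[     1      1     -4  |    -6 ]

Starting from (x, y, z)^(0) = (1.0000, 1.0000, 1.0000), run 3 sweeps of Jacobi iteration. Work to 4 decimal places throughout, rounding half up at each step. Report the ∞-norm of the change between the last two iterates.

0.3107

Iteration 1:
  x = (-3 - (-4)·1.0000 - (-4)·1.0000) / (-10) = -0.5000
  y = (9 - (-3)·1.0000 - (-1)·1.0000) / (-7) = -1.8571
  z = (-6 - (1)·1.0000 - (1)·1.0000) / (-4) = 2.0000
Iteration 2:
  x = (-3 - (-4)·-1.8571 - (-4)·2.0000) / (-10) = 0.2428
  y = (9 - (-3)·-0.5000 - (-1)·2.0000) / (-7) = -1.3571
  z = (-6 - (1)·-0.5000 - (1)·-1.8571) / (-4) = 0.9107
Iteration 3:
  x = (-3 - (-4)·-1.3571 - (-4)·0.9107) / (-10) = 0.4786
  y = (9 - (-3)·0.2428 - (-1)·0.9107) / (-7) = -1.5199
  z = (-6 - (1)·0.2428 - (1)·-1.3571) / (-4) = 1.2214
Change: (0.2358, -0.1628, 0.3107) → max |·| = 0.3107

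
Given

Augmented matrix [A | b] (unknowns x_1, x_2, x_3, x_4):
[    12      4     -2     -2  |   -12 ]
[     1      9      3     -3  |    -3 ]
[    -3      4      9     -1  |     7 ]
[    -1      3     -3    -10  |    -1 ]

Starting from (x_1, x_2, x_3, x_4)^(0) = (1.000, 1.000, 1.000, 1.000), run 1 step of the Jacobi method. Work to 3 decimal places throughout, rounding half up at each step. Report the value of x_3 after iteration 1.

0.778

Iteration 1:
  x_1 = (-12 - (4)·1.000 - (-2)·1.000 - (-2)·1.000) / (12) = -1.000
  x_2 = (-3 - (1)·1.000 - (3)·1.000 - (-3)·1.000) / (9) = -0.444
  x_3 = (7 - (-3)·1.000 - (4)·1.000 - (-1)·1.000) / (9) = 0.778
  x_4 = (-1 - (-1)·1.000 - (3)·1.000 - (-3)·1.000) / (-10) = 0.000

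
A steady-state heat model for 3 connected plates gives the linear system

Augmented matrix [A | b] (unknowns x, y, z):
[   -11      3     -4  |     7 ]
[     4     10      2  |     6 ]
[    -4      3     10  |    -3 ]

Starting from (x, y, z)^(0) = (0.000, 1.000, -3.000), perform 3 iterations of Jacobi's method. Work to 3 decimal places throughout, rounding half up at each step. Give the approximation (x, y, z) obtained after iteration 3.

Iteration 1:
  x = (7 - (3)·1.000 - (-4)·-3.000) / (-11) = 0.727
  y = (6 - (4)·0.000 - (2)·-3.000) / (10) = 1.200
  z = (-3 - (-4)·0.000 - (3)·1.000) / (10) = -0.600
Iteration 2:
  x = (7 - (3)·1.200 - (-4)·-0.600) / (-11) = -0.091
  y = (6 - (4)·0.727 - (2)·-0.600) / (10) = 0.429
  z = (-3 - (-4)·0.727 - (3)·1.200) / (10) = -0.369
Iteration 3:
  x = (7 - (3)·0.429 - (-4)·-0.369) / (-11) = -0.385
  y = (6 - (4)·-0.091 - (2)·-0.369) / (10) = 0.710
  z = (-3 - (-4)·-0.091 - (3)·0.429) / (10) = -0.465

(-0.385, 0.710, -0.465)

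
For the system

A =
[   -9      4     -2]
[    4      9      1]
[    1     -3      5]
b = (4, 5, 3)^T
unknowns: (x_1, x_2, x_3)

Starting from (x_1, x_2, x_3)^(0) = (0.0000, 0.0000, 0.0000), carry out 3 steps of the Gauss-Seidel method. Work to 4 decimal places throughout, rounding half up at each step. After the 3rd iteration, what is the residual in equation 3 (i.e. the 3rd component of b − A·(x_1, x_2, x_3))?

0.0002

Iteration 1:
  x_1 = (4 - (4)·0.0000 - (-2)·0.0000) / (-9) = -0.4444
  x_2 = (5 - (4)·-0.4444 - (1)·0.0000) / (9) = 0.7531
  x_3 = (3 - (1)·-0.4444 - (-3)·0.7531) / (5) = 1.1407
Iteration 2:
  x_1 = (4 - (4)·0.7531 - (-2)·1.1407) / (-9) = -0.3632
  x_2 = (5 - (4)·-0.3632 - (1)·1.1407) / (9) = 0.5902
  x_3 = (3 - (1)·-0.3632 - (-3)·0.5902) / (5) = 1.0268
Iteration 3:
  x_1 = (4 - (4)·0.5902 - (-2)·1.0268) / (-9) = -0.4103
  x_2 = (5 - (4)·-0.4103 - (1)·1.0268) / (9) = 0.6238
  x_3 = (3 - (1)·-0.4103 - (-3)·0.6238) / (5) = 1.0563
Residual b − A·x = (-0.0753, -0.0293, 0.0002)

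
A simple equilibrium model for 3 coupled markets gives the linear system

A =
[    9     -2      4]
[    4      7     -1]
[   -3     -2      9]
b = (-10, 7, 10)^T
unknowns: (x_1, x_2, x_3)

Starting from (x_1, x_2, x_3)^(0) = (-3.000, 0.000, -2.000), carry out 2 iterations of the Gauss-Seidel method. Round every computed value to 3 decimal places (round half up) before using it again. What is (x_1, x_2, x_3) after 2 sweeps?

Iteration 1:
  x_1 = (-10 - (-2)·0.000 - (4)·-2.000) / (9) = -0.222
  x_2 = (7 - (4)·-0.222 - (-1)·-2.000) / (7) = 0.841
  x_3 = (10 - (-3)·-0.222 - (-2)·0.841) / (9) = 1.224
Iteration 2:
  x_1 = (-10 - (-2)·0.841 - (4)·1.224) / (9) = -1.468
  x_2 = (7 - (4)·-1.468 - (-1)·1.224) / (7) = 2.014
  x_3 = (10 - (-3)·-1.468 - (-2)·2.014) / (9) = 1.069

(-1.468, 2.014, 1.069)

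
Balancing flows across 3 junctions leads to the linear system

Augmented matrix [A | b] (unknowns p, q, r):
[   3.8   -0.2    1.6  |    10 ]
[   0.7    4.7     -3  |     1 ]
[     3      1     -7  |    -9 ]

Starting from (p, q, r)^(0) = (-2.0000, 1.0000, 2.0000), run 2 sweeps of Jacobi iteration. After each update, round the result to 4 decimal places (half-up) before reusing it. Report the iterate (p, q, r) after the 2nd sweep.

Iteration 1:
  p = (10 - (-0.2)·1.0000 - (1.6)·2.0000) / (3.8) = 1.8421
  q = (1 - (0.7)·-2.0000 - (-3)·2.0000) / (4.7) = 1.7872
  r = (-9 - (3)·-2.0000 - (1)·1.0000) / (-7) = 0.5714
Iteration 2:
  p = (10 - (-0.2)·1.7872 - (1.6)·0.5714) / (3.8) = 2.4851
  q = (1 - (0.7)·1.8421 - (-3)·0.5714) / (4.7) = 0.3031
  r = (-9 - (3)·1.8421 - (1)·1.7872) / (-7) = 2.3305

(2.4851, 0.3031, 2.3305)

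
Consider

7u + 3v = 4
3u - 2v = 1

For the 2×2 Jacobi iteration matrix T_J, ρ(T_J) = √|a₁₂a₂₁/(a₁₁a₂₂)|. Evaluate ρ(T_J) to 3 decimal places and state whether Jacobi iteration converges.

a₁₂a₂₁/(a₁₁a₂₂) = (3)·(3) / ((7)·(-2)) = -0.642857
ρ = √|-0.642857| = √0.642857 = 0.802
ρ < 1, so Jacobi converges

0.802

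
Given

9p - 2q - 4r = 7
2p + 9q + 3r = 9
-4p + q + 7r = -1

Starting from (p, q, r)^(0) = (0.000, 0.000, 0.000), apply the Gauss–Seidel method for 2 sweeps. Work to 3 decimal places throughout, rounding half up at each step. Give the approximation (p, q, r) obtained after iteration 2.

Iteration 1:
  p = (7 - (-2)·0.000 - (-4)·0.000) / (9) = 0.778
  q = (9 - (2)·0.778 - (3)·0.000) / (9) = 0.827
  r = (-1 - (-4)·0.778 - (1)·0.827) / (7) = 0.184
Iteration 2:
  p = (7 - (-2)·0.827 - (-4)·0.184) / (9) = 1.043
  q = (9 - (2)·1.043 - (3)·0.184) / (9) = 0.707
  r = (-1 - (-4)·1.043 - (1)·0.707) / (7) = 0.352

(1.043, 0.707, 0.352)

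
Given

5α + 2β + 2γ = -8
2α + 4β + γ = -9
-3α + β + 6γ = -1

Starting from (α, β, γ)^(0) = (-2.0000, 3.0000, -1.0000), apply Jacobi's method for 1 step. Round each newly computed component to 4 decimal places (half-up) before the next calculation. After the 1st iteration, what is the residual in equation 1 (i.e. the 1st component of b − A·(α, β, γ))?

Iteration 1:
  α = (-8 - (2)·3.0000 - (2)·-1.0000) / (5) = -2.4000
  β = (-9 - (2)·-2.0000 - (1)·-1.0000) / (4) = -1.0000
  γ = (-1 - (-3)·-2.0000 - (1)·3.0000) / (6) = -1.6667
Residual b − A·x = (9.3334, 1.4667, 2.8002)

9.3334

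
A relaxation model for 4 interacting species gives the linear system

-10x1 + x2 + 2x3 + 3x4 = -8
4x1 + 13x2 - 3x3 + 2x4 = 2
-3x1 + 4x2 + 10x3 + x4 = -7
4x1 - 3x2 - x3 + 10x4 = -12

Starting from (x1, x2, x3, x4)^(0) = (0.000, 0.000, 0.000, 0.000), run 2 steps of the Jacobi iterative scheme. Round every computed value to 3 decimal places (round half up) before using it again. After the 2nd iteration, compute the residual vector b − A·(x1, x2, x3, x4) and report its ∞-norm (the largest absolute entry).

3.519

Iteration 1:
  x1 = (-8 - (1)·0.000 - (2)·0.000 - (3)·0.000) / (-10) = 0.800
  x2 = (2 - (4)·0.000 - (-3)·0.000 - (2)·0.000) / (13) = 0.154
  x3 = (-7 - (-3)·0.000 - (4)·0.000 - (1)·0.000) / (10) = -0.700
  x4 = (-12 - (4)·0.000 - (-3)·0.000 - (-1)·0.000) / (10) = -1.200
Iteration 2:
  x1 = (-8 - (1)·0.154 - (2)·-0.700 - (3)·-1.200) / (-10) = 0.315
  x2 = (2 - (4)·0.800 - (-3)·-0.700 - (2)·-1.200) / (13) = -0.069
  x3 = (-7 - (-3)·0.800 - (4)·0.154 - (1)·-1.200) / (10) = -0.402
  x4 = (-12 - (4)·0.800 - (-3)·0.154 - (-1)·-0.700) / (10) = -1.544
Residual b − A·x = (0.655, 3.519, -0.215, 1.571); ∞-norm = 3.519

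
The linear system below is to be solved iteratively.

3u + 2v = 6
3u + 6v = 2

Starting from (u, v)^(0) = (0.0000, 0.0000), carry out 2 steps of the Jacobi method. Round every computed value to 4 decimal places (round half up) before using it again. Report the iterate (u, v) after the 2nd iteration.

(1.7778, -0.6667)

Iteration 1:
  u = (6 - (2)·0.0000) / (3) = 2.0000
  v = (2 - (3)·0.0000) / (6) = 0.3333
Iteration 2:
  u = (6 - (2)·0.3333) / (3) = 1.7778
  v = (2 - (3)·2.0000) / (6) = -0.6667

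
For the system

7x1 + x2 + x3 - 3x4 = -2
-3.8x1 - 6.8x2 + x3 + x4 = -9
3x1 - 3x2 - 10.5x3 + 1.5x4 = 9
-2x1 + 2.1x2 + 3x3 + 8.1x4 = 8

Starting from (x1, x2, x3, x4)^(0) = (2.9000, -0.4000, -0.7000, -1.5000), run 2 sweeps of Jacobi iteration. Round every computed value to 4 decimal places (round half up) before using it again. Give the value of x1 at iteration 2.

Iteration 1:
  x1 = (-2 - (1)·-0.4000 - (1)·-0.7000 - (-3)·-1.5000) / (7) = -0.7714
  x2 = (-9 - (-3.8)·2.9000 - (1)·-0.7000 - (1)·-1.5000) / (-6.8) = -0.6206
  x3 = (9 - (3)·2.9000 - (-3)·-0.4000 - (1.5)·-1.5000) / (-10.5) = -0.1286
  x4 = (8 - (-2)·2.9000 - (2.1)·-0.4000 - (3)·-0.7000) / (8.1) = 2.0667
Iteration 2:
  x1 = (-2 - (1)·-0.6206 - (1)·-0.1286 - (-3)·2.0667) / (7) = 0.7070
  x2 = (-9 - (-3.8)·-0.7714 - (1)·-0.1286 - (1)·2.0667) / (-6.8) = 2.0396
  x3 = (9 - (3)·-0.7714 - (-3)·-0.6206 - (1.5)·2.0667) / (-10.5) = -0.6050
  x4 = (8 - (-2)·-0.7714 - (2.1)·-0.6206 - (3)·-0.1286) / (8.1) = 1.0057

0.7070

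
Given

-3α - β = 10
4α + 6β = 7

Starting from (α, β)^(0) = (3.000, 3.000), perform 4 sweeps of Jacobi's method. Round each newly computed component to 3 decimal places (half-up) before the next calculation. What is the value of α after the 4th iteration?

-4.401

Iteration 1:
  α = (10 - (-1)·3.000) / (-3) = -4.333
  β = (7 - (4)·3.000) / (6) = -0.833
Iteration 2:
  α = (10 - (-1)·-0.833) / (-3) = -3.056
  β = (7 - (4)·-4.333) / (6) = 4.055
Iteration 3:
  α = (10 - (-1)·4.055) / (-3) = -4.685
  β = (7 - (4)·-3.056) / (6) = 3.204
Iteration 4:
  α = (10 - (-1)·3.204) / (-3) = -4.401
  β = (7 - (4)·-4.685) / (6) = 4.290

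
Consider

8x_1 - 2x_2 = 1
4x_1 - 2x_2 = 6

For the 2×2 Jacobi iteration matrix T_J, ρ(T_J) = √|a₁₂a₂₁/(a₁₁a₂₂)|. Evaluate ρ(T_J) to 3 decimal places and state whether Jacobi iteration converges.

a₁₂a₂₁/(a₁₁a₂₂) = (-2)·(4) / ((8)·(-2)) = 0.500000
ρ = √|0.500000| = √0.500000 = 0.707
ρ < 1, so Jacobi converges

0.707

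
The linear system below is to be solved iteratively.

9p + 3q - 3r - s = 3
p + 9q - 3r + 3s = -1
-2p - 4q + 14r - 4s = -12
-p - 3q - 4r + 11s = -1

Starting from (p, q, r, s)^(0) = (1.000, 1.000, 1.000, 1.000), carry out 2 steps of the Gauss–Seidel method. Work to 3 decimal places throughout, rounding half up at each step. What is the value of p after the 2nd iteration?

Iteration 1:
  p = (3 - (3)·1.000 - (-3)·1.000 - (-1)·1.000) / (9) = 0.444
  q = (-1 - (1)·0.444 - (-3)·1.000 - (3)·1.000) / (9) = -0.160
  r = (-12 - (-2)·0.444 - (-4)·-0.160 - (-4)·1.000) / (14) = -0.554
  s = (-1 - (-1)·0.444 - (-3)·-0.160 - (-4)·-0.554) / (11) = -0.296
Iteration 2:
  p = (3 - (3)·-0.160 - (-3)·-0.554 - (-1)·-0.296) / (9) = 0.169
  q = (-1 - (1)·0.169 - (-3)·-0.554 - (3)·-0.296) / (9) = -0.216
  r = (-12 - (-2)·0.169 - (-4)·-0.216 - (-4)·-0.296) / (14) = -0.979
  s = (-1 - (-1)·0.169 - (-3)·-0.216 - (-4)·-0.979) / (11) = -0.490

0.169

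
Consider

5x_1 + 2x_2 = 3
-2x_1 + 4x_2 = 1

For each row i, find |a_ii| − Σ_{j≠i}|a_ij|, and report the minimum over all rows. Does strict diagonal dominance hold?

row 1: |5| − (2) = 3
row 2: |4| − (2) = 2
minimum over rows = 2 → strictly diagonally dominant (convergence guaranteed)

2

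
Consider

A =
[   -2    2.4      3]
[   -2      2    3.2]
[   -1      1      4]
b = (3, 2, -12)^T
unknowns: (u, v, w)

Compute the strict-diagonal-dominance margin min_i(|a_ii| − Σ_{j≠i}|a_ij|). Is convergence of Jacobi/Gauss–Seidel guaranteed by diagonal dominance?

row 1: |-2| − (2.4+3) = -3.4
row 2: |2| − (2+3.2) = -3.2
row 3: |4| − (1+1) = 2
minimum over rows = -3.4 → not strictly diagonally dominant

-3.4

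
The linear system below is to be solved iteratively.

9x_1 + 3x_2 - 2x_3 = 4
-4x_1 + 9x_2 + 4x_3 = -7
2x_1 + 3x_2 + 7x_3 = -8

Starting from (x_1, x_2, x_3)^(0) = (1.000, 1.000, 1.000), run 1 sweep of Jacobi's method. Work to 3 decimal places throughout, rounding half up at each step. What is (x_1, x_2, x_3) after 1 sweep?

Iteration 1:
  x_1 = (4 - (3)·1.000 - (-2)·1.000) / (9) = 0.333
  x_2 = (-7 - (-4)·1.000 - (4)·1.000) / (9) = -0.778
  x_3 = (-8 - (2)·1.000 - (3)·1.000) / (7) = -1.857

(0.333, -0.778, -1.857)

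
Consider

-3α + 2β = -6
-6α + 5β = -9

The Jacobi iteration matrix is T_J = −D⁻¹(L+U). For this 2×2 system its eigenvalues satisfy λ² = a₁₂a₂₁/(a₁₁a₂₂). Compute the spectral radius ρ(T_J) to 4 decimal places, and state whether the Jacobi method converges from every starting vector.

0.8944

a₁₂a₂₁/(a₁₁a₂₂) = (2)·(-6) / ((-3)·(5)) = 0.800000
ρ = √|0.800000| = √0.800000 = 0.8944
ρ < 1, so Jacobi converges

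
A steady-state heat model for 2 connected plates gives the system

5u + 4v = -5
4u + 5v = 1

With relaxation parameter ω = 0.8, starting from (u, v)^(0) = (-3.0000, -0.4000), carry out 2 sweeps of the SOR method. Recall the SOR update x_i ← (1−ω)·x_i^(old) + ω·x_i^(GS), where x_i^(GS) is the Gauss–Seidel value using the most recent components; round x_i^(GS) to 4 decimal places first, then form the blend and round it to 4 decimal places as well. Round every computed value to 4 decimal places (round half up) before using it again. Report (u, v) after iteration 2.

Iteration 1:
  u: GS value = (-5 - (4)·-0.4000) / (5) = -0.6800;  u ← (1−ω)·-3.0000 + ω·-0.6800 = -1.1440
  v: GS value = (1 - (4)·-1.1440) / (5) = 1.1152;  v ← (1−ω)·-0.4000 + ω·1.1152 = 0.8122
Iteration 2:
  u: GS value = (-5 - (4)·0.8122) / (5) = -1.6498;  u ← (1−ω)·-1.1440 + ω·-1.6498 = -1.5486
  v: GS value = (1 - (4)·-1.5486) / (5) = 1.4389;  v ← (1−ω)·0.8122 + ω·1.4389 = 1.3136

(-1.5486, 1.3136)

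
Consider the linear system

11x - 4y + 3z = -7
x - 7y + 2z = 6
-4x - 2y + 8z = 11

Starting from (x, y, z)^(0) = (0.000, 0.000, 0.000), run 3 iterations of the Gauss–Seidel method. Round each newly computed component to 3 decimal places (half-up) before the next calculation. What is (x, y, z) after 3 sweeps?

Iteration 1:
  x = (-7 - (-4)·0.000 - (3)·0.000) / (11) = -0.636
  y = (6 - (1)·-0.636 - (2)·0.000) / (-7) = -0.948
  z = (11 - (-4)·-0.636 - (-2)·-0.948) / (8) = 0.820
Iteration 2:
  x = (-7 - (-4)·-0.948 - (3)·0.820) / (11) = -1.205
  y = (6 - (1)·-1.205 - (2)·0.820) / (-7) = -0.795
  z = (11 - (-4)·-1.205 - (-2)·-0.795) / (8) = 0.574
Iteration 3:
  x = (-7 - (-4)·-0.795 - (3)·0.574) / (11) = -1.082
  y = (6 - (1)·-1.082 - (2)·0.574) / (-7) = -0.848
  z = (11 - (-4)·-1.082 - (-2)·-0.848) / (8) = 0.622

(-1.082, -0.848, 0.622)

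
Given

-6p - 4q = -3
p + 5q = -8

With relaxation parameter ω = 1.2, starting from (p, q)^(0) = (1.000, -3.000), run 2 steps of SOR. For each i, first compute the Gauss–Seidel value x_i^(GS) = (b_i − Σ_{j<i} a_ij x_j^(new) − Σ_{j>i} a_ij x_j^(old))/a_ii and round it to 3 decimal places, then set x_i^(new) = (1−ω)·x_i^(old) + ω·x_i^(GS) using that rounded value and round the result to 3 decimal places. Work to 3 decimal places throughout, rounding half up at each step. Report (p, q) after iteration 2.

Iteration 1:
  p: GS value = (-3 - (-4)·-3.000) / (-6) = 2.500;  p ← (1−ω)·1.000 + ω·2.500 = 2.800
  q: GS value = (-8 - (1)·2.800) / (5) = -2.160;  q ← (1−ω)·-3.000 + ω·-2.160 = -1.992
Iteration 2:
  p: GS value = (-3 - (-4)·-1.992) / (-6) = 1.828;  p ← (1−ω)·2.800 + ω·1.828 = 1.634
  q: GS value = (-8 - (1)·1.634) / (5) = -1.927;  q ← (1−ω)·-1.992 + ω·-1.927 = -1.914

(1.634, -1.914)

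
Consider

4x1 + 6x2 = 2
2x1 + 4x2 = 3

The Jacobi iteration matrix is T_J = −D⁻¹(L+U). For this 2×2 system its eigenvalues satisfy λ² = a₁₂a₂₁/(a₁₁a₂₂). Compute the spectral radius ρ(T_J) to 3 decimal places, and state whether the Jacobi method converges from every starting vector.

a₁₂a₂₁/(a₁₁a₂₂) = (6)·(2) / ((4)·(4)) = 0.750000
ρ = √|0.750000| = √0.750000 = 0.866
ρ < 1, so Jacobi converges

0.866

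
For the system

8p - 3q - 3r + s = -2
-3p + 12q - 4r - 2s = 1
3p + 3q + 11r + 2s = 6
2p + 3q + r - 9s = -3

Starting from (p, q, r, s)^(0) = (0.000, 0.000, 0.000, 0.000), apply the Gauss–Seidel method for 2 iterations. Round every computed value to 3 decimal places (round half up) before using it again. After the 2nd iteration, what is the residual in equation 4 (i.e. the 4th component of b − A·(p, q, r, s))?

0.003

Iteration 1:
  p = (-2 - (-3)·0.000 - (-3)·0.000 - (1)·0.000) / (8) = -0.250
  q = (1 - (-3)·-0.250 - (-4)·0.000 - (-2)·0.000) / (12) = 0.021
  r = (6 - (3)·-0.250 - (3)·0.021 - (2)·0.000) / (11) = 0.608
  s = (-3 - (2)·-0.250 - (3)·0.021 - (1)·0.608) / (-9) = 0.352
Iteration 2:
  p = (-2 - (-3)·0.021 - (-3)·0.608 - (1)·0.352) / (8) = -0.058
  q = (1 - (-3)·-0.058 - (-4)·0.608 - (-2)·0.352) / (12) = 0.330
  r = (6 - (3)·-0.058 - (3)·0.330 - (2)·0.352) / (11) = 0.407
  s = (-3 - (2)·-0.058 - (3)·0.330 - (1)·0.407) / (-9) = 0.476
Residual b − A·x = (0.199, -0.554, -0.245, 0.003)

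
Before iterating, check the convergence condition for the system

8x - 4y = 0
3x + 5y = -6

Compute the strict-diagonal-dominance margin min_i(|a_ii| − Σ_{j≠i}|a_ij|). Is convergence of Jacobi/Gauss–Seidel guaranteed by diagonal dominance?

2

row 1: |8| − (4) = 4
row 2: |5| − (3) = 2
minimum over rows = 2 → strictly diagonally dominant (convergence guaranteed)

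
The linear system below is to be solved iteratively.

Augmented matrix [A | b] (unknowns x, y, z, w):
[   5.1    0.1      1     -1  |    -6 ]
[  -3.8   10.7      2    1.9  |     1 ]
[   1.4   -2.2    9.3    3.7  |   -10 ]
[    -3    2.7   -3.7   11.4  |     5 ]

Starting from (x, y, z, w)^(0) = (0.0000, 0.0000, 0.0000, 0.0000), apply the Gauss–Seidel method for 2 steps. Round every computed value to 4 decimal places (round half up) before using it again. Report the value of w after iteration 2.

-0.1009

Iteration 1:
  x = (-6 - (0.1)·0.0000 - (1)·0.0000 - (-1)·0.0000) / (5.1) = -1.1765
  y = (1 - (-3.8)·-1.1765 - (2)·0.0000 - (1.9)·0.0000) / (10.7) = -0.3244
  z = (-10 - (1.4)·-1.1765 - (-2.2)·-0.3244 - (3.7)·0.0000) / (9.3) = -0.9749
  w = (5 - (-3)·-1.1765 - (2.7)·-0.3244 - (-3.7)·-0.9749) / (11.4) = -0.1106
Iteration 2:
  x = (-6 - (0.1)·-0.3244 - (1)·-0.9749 - (-1)·-0.1106) / (5.1) = -1.0006
  y = (1 - (-3.8)·-1.0006 - (2)·-0.9749 - (1.9)·-0.1106) / (10.7) = -0.0600
  z = (-10 - (1.4)·-1.0006 - (-2.2)·-0.0600 - (3.7)·-0.1106) / (9.3) = -0.8948
  w = (5 - (-3)·-1.0006 - (2.7)·-0.0600 - (-3.7)·-0.8948) / (11.4) = -0.1009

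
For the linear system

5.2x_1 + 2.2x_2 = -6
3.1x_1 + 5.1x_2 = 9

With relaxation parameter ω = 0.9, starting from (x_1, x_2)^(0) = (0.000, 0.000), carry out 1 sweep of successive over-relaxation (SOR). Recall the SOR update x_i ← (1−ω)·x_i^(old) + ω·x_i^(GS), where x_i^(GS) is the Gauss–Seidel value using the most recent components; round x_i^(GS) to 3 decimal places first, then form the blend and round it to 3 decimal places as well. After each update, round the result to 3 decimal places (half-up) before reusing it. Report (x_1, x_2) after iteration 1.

(-1.039, 2.156)

Iteration 1:
  x_1: GS value = (-6 - (2.2)·0.000) / (5.2) = -1.154;  x_1 ← (1−ω)·0.000 + ω·-1.154 = -1.039
  x_2: GS value = (9 - (3.1)·-1.039) / (5.1) = 2.396;  x_2 ← (1−ω)·0.000 + ω·2.396 = 2.156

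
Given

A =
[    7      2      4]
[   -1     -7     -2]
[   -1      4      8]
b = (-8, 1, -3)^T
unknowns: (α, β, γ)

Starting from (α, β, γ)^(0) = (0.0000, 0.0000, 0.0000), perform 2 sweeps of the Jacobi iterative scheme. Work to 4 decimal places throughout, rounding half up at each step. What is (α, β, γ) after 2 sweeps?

Iteration 1:
  α = (-8 - (2)·0.0000 - (4)·0.0000) / (7) = -1.1429
  β = (1 - (-1)·0.0000 - (-2)·0.0000) / (-7) = -0.1429
  γ = (-3 - (-1)·0.0000 - (4)·0.0000) / (8) = -0.3750
Iteration 2:
  α = (-8 - (2)·-0.1429 - (4)·-0.3750) / (7) = -0.8877
  β = (1 - (-1)·-1.1429 - (-2)·-0.3750) / (-7) = 0.1276
  γ = (-3 - (-1)·-1.1429 - (4)·-0.1429) / (8) = -0.4464

(-0.8877, 0.1276, -0.4464)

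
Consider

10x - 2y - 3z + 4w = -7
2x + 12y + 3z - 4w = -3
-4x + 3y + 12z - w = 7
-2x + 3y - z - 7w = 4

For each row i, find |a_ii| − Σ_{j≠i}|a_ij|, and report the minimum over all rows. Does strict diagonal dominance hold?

1

row 1: |10| − (2+3+4) = 1
row 2: |12| − (2+3+4) = 3
row 3: |12| − (4+3+1) = 4
row 4: |-7| − (2+3+1) = 1
minimum over rows = 1 → strictly diagonally dominant (convergence guaranteed)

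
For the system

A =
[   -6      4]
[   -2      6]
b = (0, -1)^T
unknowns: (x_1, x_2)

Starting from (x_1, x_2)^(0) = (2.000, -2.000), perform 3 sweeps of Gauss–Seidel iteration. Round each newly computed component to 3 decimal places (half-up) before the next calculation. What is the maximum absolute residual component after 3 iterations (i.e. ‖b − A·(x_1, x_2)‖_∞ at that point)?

0.270

Iteration 1:
  x_1 = (0 - (4)·-2.000) / (-6) = -1.333
  x_2 = (-1 - (-2)·-1.333) / (6) = -0.611
Iteration 2:
  x_1 = (0 - (4)·-0.611) / (-6) = -0.407
  x_2 = (-1 - (-2)·-0.407) / (6) = -0.302
Iteration 3:
  x_1 = (0 - (4)·-0.302) / (-6) = -0.201
  x_2 = (-1 - (-2)·-0.201) / (6) = -0.234
Residual b − A·x = (-0.270, 0.002); ∞-norm = 0.270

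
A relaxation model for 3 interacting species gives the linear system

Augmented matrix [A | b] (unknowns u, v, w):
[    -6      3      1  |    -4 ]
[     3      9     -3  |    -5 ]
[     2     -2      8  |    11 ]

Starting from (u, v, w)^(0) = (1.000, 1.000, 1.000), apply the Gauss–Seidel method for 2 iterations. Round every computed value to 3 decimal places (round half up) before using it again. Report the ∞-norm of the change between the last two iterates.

Iteration 1:
  u = (-4 - (3)·1.000 - (1)·1.000) / (-6) = 1.333
  v = (-5 - (3)·1.333 - (-3)·1.000) / (9) = -0.667
  w = (11 - (2)·1.333 - (-2)·-0.667) / (8) = 0.875
Iteration 2:
  u = (-4 - (3)·-0.667 - (1)·0.875) / (-6) = 0.479
  v = (-5 - (3)·0.479 - (-3)·0.875) / (9) = -0.424
  w = (11 - (2)·0.479 - (-2)·-0.424) / (8) = 1.149
Change: (-0.854, 0.243, 0.274) → max |·| = 0.854

0.854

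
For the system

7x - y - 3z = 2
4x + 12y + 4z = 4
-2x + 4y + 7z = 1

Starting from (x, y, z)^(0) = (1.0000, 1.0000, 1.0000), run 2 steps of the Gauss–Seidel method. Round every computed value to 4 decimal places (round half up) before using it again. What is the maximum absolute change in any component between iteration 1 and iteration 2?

Iteration 1:
  x = (2 - (-1)·1.0000 - (-3)·1.0000) / (7) = 0.8571
  y = (4 - (4)·0.8571 - (4)·1.0000) / (12) = -0.2857
  z = (1 - (-2)·0.8571 - (4)·-0.2857) / (7) = 0.5510
Iteration 2:
  x = (2 - (-1)·-0.2857 - (-3)·0.5510) / (7) = 0.4810
  y = (4 - (4)·0.4810 - (4)·0.5510) / (12) = -0.0107
  z = (1 - (-2)·0.4810 - (4)·-0.0107) / (7) = 0.2864
Change: (-0.3761, 0.2750, -0.2646) → max |·| = 0.3761

0.3761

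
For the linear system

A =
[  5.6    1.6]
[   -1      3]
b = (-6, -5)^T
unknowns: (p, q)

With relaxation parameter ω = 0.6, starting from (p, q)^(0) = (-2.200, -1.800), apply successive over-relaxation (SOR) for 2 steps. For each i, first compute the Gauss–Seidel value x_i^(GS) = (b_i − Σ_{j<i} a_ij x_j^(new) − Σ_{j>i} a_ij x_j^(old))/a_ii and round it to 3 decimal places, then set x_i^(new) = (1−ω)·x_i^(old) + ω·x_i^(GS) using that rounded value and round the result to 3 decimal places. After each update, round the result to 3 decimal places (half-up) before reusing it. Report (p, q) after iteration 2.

Iteration 1:
  p: GS value = (-6 - (1.6)·-1.800) / (5.6) = -0.557;  p ← (1−ω)·-2.200 + ω·-0.557 = -1.214
  q: GS value = (-5 - (-1)·-1.214) / (3) = -2.071;  q ← (1−ω)·-1.800 + ω·-2.071 = -1.963
Iteration 2:
  p: GS value = (-6 - (1.6)·-1.963) / (5.6) = -0.511;  p ← (1−ω)·-1.214 + ω·-0.511 = -0.792
  q: GS value = (-5 - (-1)·-0.792) / (3) = -1.931;  q ← (1−ω)·-1.963 + ω·-1.931 = -1.944

(-0.792, -1.944)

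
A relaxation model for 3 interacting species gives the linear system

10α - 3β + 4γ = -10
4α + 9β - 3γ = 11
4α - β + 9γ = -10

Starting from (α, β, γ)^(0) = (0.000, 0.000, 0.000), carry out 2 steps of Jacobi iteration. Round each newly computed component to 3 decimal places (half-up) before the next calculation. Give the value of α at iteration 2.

Iteration 1:
  α = (-10 - (-3)·0.000 - (4)·0.000) / (10) = -1.000
  β = (11 - (4)·0.000 - (-3)·0.000) / (9) = 1.222
  γ = (-10 - (4)·0.000 - (-1)·0.000) / (9) = -1.111
Iteration 2:
  α = (-10 - (-3)·1.222 - (4)·-1.111) / (10) = -0.189
  β = (11 - (4)·-1.000 - (-3)·-1.111) / (9) = 1.296
  γ = (-10 - (4)·-1.000 - (-1)·1.222) / (9) = -0.531

-0.189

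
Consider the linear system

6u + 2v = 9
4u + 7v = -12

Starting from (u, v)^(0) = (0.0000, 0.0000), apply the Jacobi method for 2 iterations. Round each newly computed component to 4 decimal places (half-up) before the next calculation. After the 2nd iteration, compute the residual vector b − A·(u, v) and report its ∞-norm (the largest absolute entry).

2.2858

Iteration 1:
  u = (9 - (2)·0.0000) / (6) = 1.5000
  v = (-12 - (4)·0.0000) / (7) = -1.7143
Iteration 2:
  u = (9 - (2)·-1.7143) / (6) = 2.0714
  v = (-12 - (4)·1.5000) / (7) = -2.5714
Residual b − A·x = (1.7144, -2.2858); ∞-norm = 2.2858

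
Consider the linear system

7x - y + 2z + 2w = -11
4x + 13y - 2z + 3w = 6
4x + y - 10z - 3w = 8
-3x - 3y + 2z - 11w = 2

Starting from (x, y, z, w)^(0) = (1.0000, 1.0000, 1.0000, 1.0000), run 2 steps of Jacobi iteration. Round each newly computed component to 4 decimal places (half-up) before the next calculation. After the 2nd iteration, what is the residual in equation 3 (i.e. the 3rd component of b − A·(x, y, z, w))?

Iteration 1:
  x = (-11 - (-1)·1.0000 - (2)·1.0000 - (2)·1.0000) / (7) = -2.0000
  y = (6 - (4)·1.0000 - (-2)·1.0000 - (3)·1.0000) / (13) = 0.0769
  z = (8 - (4)·1.0000 - (1)·1.0000 - (-3)·1.0000) / (-10) = -0.6000
  w = (2 - (-3)·1.0000 - (-3)·1.0000 - (2)·1.0000) / (-11) = -0.5455
Iteration 2:
  x = (-11 - (-1)·0.0769 - (2)·-0.6000 - (2)·-0.5455) / (7) = -1.2332
  y = (6 - (4)·-2.0000 - (-2)·-0.6000 - (3)·-0.5455) / (13) = 1.1105
  z = (8 - (4)·-2.0000 - (1)·0.0769 - (-3)·-0.5455) / (-10) = -1.4287
  w = (2 - (-3)·-2.0000 - (-3)·0.0769 - (2)·-0.6000) / (-11) = 0.2336
Residual b − A·x = (1.1331, -7.0619, -1.7639, 7.0589)

-1.7639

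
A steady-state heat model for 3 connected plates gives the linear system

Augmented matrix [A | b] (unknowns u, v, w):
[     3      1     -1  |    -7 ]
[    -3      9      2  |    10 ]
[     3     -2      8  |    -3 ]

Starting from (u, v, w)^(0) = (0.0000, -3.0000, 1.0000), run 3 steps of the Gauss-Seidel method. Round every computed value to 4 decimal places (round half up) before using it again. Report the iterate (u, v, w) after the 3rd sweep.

(-2.2134, 0.2364, 0.5141)

Iteration 1:
  u = (-7 - (1)·-3.0000 - (-1)·1.0000) / (3) = -1.0000
  v = (10 - (-3)·-1.0000 - (2)·1.0000) / (9) = 0.5556
  w = (-3 - (3)·-1.0000 - (-2)·0.5556) / (8) = 0.1389
Iteration 2:
  u = (-7 - (1)·0.5556 - (-1)·0.1389) / (3) = -2.4722
  v = (10 - (-3)·-2.4722 - (2)·0.1389) / (9) = 0.2562
  w = (-3 - (3)·-2.4722 - (-2)·0.2562) / (8) = 0.6161
Iteration 3:
  u = (-7 - (1)·0.2562 - (-1)·0.6161) / (3) = -2.2134
  v = (10 - (-3)·-2.2134 - (2)·0.6161) / (9) = 0.2364
  w = (-3 - (3)·-2.2134 - (-2)·0.2364) / (8) = 0.5141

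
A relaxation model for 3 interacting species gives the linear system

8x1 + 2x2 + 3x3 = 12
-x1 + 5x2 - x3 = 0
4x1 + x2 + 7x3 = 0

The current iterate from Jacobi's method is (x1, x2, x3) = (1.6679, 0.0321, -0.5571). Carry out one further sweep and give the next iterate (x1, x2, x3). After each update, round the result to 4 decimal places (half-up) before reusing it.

(1.7009, 0.2222, -0.9577)

One sweep:
  x1 = (12 - (2)·0.0321 - (3)·-0.5571) / (8) = 1.7009
  x2 = (0 - (-1)·1.6679 - (-1)·-0.5571) / (5) = 0.2222
  x3 = (0 - (4)·1.6679 - (1)·0.0321) / (7) = -0.9577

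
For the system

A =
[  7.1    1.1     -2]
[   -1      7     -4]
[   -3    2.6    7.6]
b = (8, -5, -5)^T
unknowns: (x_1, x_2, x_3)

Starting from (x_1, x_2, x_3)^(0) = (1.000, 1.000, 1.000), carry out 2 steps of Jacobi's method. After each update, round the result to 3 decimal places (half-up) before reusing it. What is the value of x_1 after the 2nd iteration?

Iteration 1:
  x_1 = (8 - (1.1)·1.000 - (-2)·1.000) / (7.1) = 1.254
  x_2 = (-5 - (-1)·1.000 - (-4)·1.000) / (7) = 0.000
  x_3 = (-5 - (-3)·1.000 - (2.6)·1.000) / (7.6) = -0.605
Iteration 2:
  x_1 = (8 - (1.1)·0.000 - (-2)·-0.605) / (7.1) = 0.956
  x_2 = (-5 - (-1)·1.254 - (-4)·-0.605) / (7) = -0.881
  x_3 = (-5 - (-3)·1.254 - (2.6)·0.000) / (7.6) = -0.163

0.956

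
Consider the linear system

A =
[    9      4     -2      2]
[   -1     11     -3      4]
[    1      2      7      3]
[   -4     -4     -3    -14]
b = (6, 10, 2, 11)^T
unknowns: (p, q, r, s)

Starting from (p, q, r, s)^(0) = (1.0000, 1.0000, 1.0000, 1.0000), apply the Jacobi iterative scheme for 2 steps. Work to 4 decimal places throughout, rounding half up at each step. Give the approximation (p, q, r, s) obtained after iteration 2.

(0.4848, 1.3449, 0.6677, -0.9865)

Iteration 1:
  p = (6 - (4)·1.0000 - (-2)·1.0000 - (2)·1.0000) / (9) = 0.2222
  q = (10 - (-1)·1.0000 - (-3)·1.0000 - (4)·1.0000) / (11) = 0.9091
  r = (2 - (1)·1.0000 - (2)·1.0000 - (3)·1.0000) / (7) = -0.5714
  s = (11 - (-4)·1.0000 - (-4)·1.0000 - (-3)·1.0000) / (-14) = -1.5714
Iteration 2:
  p = (6 - (4)·0.9091 - (-2)·-0.5714 - (2)·-1.5714) / (9) = 0.4848
  q = (10 - (-1)·0.2222 - (-3)·-0.5714 - (4)·-1.5714) / (11) = 1.3449
  r = (2 - (1)·0.2222 - (2)·0.9091 - (3)·-1.5714) / (7) = 0.6677
  s = (11 - (-4)·0.2222 - (-4)·0.9091 - (-3)·-0.5714) / (-14) = -0.9865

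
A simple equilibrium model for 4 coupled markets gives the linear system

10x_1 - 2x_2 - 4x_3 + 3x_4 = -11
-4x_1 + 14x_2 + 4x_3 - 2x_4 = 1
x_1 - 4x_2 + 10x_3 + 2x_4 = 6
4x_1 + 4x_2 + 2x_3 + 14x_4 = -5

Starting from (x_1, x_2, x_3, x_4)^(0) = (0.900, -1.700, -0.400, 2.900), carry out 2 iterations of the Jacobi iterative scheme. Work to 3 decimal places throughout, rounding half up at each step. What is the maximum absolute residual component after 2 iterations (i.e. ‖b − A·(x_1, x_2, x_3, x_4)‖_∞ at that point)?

6.975

Iteration 1:
  x_1 = (-11 - (-2)·-1.700 - (-4)·-0.400 - (3)·2.900) / (10) = -2.470
  x_2 = (1 - (-4)·0.900 - (4)·-0.400 - (-2)·2.900) / (14) = 0.857
  x_3 = (6 - (1)·0.900 - (-4)·-1.700 - (2)·2.900) / (10) = -0.750
  x_4 = (-5 - (4)·0.900 - (4)·-1.700 - (2)·-0.400) / (14) = -0.071
Iteration 2:
  x_1 = (-11 - (-2)·0.857 - (-4)·-0.750 - (3)·-0.071) / (10) = -1.207
  x_2 = (1 - (-4)·-2.470 - (4)·-0.750 - (-2)·-0.071) / (14) = -0.430
  x_3 = (6 - (1)·-2.470 - (-4)·0.857 - (2)·-0.071) / (10) = 1.204
  x_4 = (-5 - (4)·-2.470 - (4)·0.857 - (2)·-0.750) / (14) = 0.211
Residual b − A·x = (4.393, -2.202, -6.975, -3.814); ∞-norm = 6.975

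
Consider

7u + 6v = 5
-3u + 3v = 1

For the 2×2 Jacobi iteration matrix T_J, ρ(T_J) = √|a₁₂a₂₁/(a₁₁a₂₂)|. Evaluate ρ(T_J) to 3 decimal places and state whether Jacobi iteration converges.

0.926

a₁₂a₂₁/(a₁₁a₂₂) = (6)·(-3) / ((7)·(3)) = -0.857143
ρ = √|-0.857143| = √0.857143 = 0.926
ρ < 1, so Jacobi converges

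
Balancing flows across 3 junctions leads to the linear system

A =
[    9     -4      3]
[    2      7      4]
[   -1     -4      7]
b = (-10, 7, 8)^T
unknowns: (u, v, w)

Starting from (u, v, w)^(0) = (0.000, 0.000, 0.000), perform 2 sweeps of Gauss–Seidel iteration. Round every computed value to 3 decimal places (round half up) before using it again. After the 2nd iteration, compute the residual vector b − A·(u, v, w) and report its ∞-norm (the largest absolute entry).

2.273

Iteration 1:
  u = (-10 - (-4)·0.000 - (3)·0.000) / (9) = -1.111
  v = (7 - (2)·-1.111 - (4)·0.000) / (7) = 1.317
  w = (8 - (-1)·-1.111 - (-4)·1.317) / (7) = 1.737
Iteration 2:
  u = (-10 - (-4)·1.317 - (3)·1.737) / (9) = -1.105
  v = (7 - (2)·-1.105 - (4)·1.737) / (7) = 0.323
  w = (8 - (-1)·-1.105 - (-4)·0.323) / (7) = 1.170
Residual b − A·x = (-2.273, 2.269, -0.003); ∞-norm = 2.273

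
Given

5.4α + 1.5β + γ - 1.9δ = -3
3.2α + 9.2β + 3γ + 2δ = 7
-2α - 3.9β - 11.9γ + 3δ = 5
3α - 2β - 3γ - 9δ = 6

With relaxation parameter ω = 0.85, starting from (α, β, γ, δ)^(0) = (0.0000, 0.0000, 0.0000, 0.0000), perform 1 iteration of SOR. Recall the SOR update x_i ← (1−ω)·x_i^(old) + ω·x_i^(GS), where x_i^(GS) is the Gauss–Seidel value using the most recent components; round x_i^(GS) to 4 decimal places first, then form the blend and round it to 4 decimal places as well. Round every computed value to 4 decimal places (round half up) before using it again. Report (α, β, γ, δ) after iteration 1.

Iteration 1:
  α: GS value = (-3 - (1.5)·0.0000 - (1)·0.0000 - (-1.9)·0.0000) / (5.4) = -0.5556;  α ← (1−ω)·0.0000 + ω·-0.5556 = -0.4723
  β: GS value = (7 - (3.2)·-0.4723 - (3)·0.0000 - (2)·0.0000) / (9.2) = 0.9251;  β ← (1−ω)·0.0000 + ω·0.9251 = 0.7863
  γ: GS value = (5 - (-2)·-0.4723 - (-3.9)·0.7863 - (3)·0.0000) / (-11.9) = -0.5985;  γ ← (1−ω)·0.0000 + ω·-0.5985 = -0.5087
  δ: GS value = (6 - (3)·-0.4723 - (-2)·0.7863 - (-3)·-0.5087) / (-9) = -0.8293;  δ ← (1−ω)·0.0000 + ω·-0.8293 = -0.7049

(-0.4723, 0.7863, -0.5087, -0.7049)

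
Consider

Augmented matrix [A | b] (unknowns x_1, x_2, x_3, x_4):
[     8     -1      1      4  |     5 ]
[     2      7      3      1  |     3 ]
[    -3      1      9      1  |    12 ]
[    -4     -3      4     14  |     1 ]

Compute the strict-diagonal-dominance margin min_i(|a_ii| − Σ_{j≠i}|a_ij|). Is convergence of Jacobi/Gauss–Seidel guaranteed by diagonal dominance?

1

row 1: |8| − (1+1+4) = 2
row 2: |7| − (2+3+1) = 1
row 3: |9| − (3+1+1) = 4
row 4: |14| − (4+3+4) = 3
minimum over rows = 1 → strictly diagonally dominant (convergence guaranteed)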